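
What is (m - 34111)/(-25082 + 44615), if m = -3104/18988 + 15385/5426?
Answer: -878535777623/503115817326 ≈ -1.7462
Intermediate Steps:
m = 68822019/25757222 (m = -3104*1/18988 + 15385*(1/5426) = -776/4747 + 15385/5426 = 68822019/25757222 ≈ 2.6720)
(m - 34111)/(-25082 + 44615) = (68822019/25757222 - 34111)/(-25082 + 44615) = -878535777623/25757222/19533 = -878535777623/25757222*1/19533 = -878535777623/503115817326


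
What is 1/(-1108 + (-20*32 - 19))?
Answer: -1/1767 ≈ -0.00056593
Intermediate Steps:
1/(-1108 + (-20*32 - 19)) = 1/(-1108 + (-640 - 19)) = 1/(-1108 - 659) = 1/(-1767) = -1/1767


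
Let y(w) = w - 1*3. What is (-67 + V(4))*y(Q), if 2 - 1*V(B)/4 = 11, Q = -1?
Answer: 412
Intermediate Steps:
V(B) = -36 (V(B) = 8 - 4*11 = 8 - 44 = -36)
y(w) = -3 + w (y(w) = w - 3 = -3 + w)
(-67 + V(4))*y(Q) = (-67 - 36)*(-3 - 1) = -103*(-4) = 412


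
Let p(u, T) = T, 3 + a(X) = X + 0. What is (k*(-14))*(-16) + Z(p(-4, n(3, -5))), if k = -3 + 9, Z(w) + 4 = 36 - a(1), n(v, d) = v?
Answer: 1378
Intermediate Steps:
a(X) = -3 + X (a(X) = -3 + (X + 0) = -3 + X)
Z(w) = 34 (Z(w) = -4 + (36 - (-3 + 1)) = -4 + (36 - 1*(-2)) = -4 + (36 + 2) = -4 + 38 = 34)
k = 6
(k*(-14))*(-16) + Z(p(-4, n(3, -5))) = (6*(-14))*(-16) + 34 = -84*(-16) + 34 = 1344 + 34 = 1378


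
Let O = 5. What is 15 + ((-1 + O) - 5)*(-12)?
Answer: 27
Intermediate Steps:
15 + ((-1 + O) - 5)*(-12) = 15 + ((-1 + 5) - 5)*(-12) = 15 + (4 - 5)*(-12) = 15 - 1*(-12) = 15 + 12 = 27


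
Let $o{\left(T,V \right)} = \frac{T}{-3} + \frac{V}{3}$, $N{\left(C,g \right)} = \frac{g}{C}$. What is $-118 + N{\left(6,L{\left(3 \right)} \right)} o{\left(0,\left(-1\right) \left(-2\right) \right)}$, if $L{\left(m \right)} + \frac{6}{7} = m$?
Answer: $- \frac{2473}{21} \approx -117.76$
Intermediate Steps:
$L{\left(m \right)} = - \frac{6}{7} + m$
$o{\left(T,V \right)} = - \frac{T}{3} + \frac{V}{3}$ ($o{\left(T,V \right)} = T \left(- \frac{1}{3}\right) + V \frac{1}{3} = - \frac{T}{3} + \frac{V}{3}$)
$-118 + N{\left(6,L{\left(3 \right)} \right)} o{\left(0,\left(-1\right) \left(-2\right) \right)} = -118 + \frac{- \frac{6}{7} + 3}{6} \left(\left(- \frac{1}{3}\right) 0 + \frac{\left(-1\right) \left(-2\right)}{3}\right) = -118 + \frac{15}{7} \cdot \frac{1}{6} \left(0 + \frac{1}{3} \cdot 2\right) = -118 + \frac{5 \left(0 + \frac{2}{3}\right)}{14} = -118 + \frac{5}{14} \cdot \frac{2}{3} = -118 + \frac{5}{21} = - \frac{2473}{21}$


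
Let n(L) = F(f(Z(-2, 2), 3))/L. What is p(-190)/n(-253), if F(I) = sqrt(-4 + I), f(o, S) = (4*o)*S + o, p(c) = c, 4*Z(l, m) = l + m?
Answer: -24035*I ≈ -24035.0*I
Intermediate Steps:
Z(l, m) = l/4 + m/4 (Z(l, m) = (l + m)/4 = l/4 + m/4)
f(o, S) = o + 4*S*o (f(o, S) = 4*S*o + o = o + 4*S*o)
n(L) = 2*I/L (n(L) = sqrt(-4 + ((1/4)*(-2) + (1/4)*2)*(1 + 4*3))/L = sqrt(-4 + (-1/2 + 1/2)*(1 + 12))/L = sqrt(-4 + 0*13)/L = sqrt(-4 + 0)/L = sqrt(-4)/L = (2*I)/L = 2*I/L)
p(-190)/n(-253) = -190*253*I/2 = -24035*I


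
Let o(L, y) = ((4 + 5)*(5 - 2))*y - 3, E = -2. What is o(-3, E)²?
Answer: 3249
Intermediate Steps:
o(L, y) = -3 + 27*y (o(L, y) = (9*3)*y - 3 = 27*y - 3 = -3 + 27*y)
o(-3, E)² = (-3 + 27*(-2))² = (-3 - 54)² = (-57)² = 3249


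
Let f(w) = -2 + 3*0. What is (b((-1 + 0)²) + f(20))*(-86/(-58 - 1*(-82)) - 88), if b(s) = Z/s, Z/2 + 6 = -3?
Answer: 5495/3 ≈ 1831.7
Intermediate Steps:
Z = -18 (Z = -12 + 2*(-3) = -12 - 6 = -18)
f(w) = -2 (f(w) = -2 + 0 = -2)
b(s) = -18/s
(b((-1 + 0)²) + f(20))*(-86/(-58 - 1*(-82)) - 88) = (-18/(-1 + 0)² - 2)*(-86/(-58 - 1*(-82)) - 88) = (-18/((-1)²) - 2)*(-86/(-58 + 82) - 88) = (-18/1 - 2)*(-86/24 - 88) = (-18*1 - 2)*(-86*1/24 - 88) = (-18 - 2)*(-43/12 - 88) = -20*(-1099/12) = 5495/3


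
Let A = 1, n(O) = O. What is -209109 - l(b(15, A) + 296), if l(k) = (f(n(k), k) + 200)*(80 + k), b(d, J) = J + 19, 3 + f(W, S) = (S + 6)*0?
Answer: -287121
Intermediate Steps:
f(W, S) = -3 (f(W, S) = -3 + (S + 6)*0 = -3 + (6 + S)*0 = -3 + 0 = -3)
b(d, J) = 19 + J
l(k) = 15760 + 197*k (l(k) = (-3 + 200)*(80 + k) = 197*(80 + k) = 15760 + 197*k)
-209109 - l(b(15, A) + 296) = -209109 - (15760 + 197*((19 + 1) + 296)) = -209109 - (15760 + 197*(20 + 296)) = -209109 - (15760 + 197*316) = -209109 - (15760 + 62252) = -209109 - 1*78012 = -209109 - 78012 = -287121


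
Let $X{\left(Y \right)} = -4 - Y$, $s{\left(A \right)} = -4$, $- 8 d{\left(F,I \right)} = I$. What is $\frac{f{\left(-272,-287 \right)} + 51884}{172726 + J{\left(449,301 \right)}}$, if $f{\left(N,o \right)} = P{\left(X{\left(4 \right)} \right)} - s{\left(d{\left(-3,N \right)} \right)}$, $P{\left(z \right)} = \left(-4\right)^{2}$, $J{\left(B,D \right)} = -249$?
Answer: $\frac{51904}{172477} \approx 0.30093$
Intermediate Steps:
$d{\left(F,I \right)} = - \frac{I}{8}$
$P{\left(z \right)} = 16$
$f{\left(N,o \right)} = 20$ ($f{\left(N,o \right)} = 16 - -4 = 16 + 4 = 20$)
$\frac{f{\left(-272,-287 \right)} + 51884}{172726 + J{\left(449,301 \right)}} = \frac{20 + 51884}{172726 - 249} = \frac{51904}{172477}$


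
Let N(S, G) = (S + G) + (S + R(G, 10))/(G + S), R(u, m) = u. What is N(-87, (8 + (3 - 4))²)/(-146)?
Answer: 37/146 ≈ 0.25342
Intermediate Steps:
N(S, G) = 1 + G + S (N(S, G) = (S + G) + (S + G)/(G + S) = (G + S) + (G + S)/(G + S) = (G + S) + 1 = 1 + G + S)
N(-87, (8 + (3 - 4))²)/(-146) = (1 + (8 + (3 - 4))² - 87)/(-146) = (1 + (8 - 1)² - 87)*(-1/146) = (1 + 7² - 87)*(-1/146) = (1 + 49 - 87)*(-1/146) = -37*(-1/146) = 37/146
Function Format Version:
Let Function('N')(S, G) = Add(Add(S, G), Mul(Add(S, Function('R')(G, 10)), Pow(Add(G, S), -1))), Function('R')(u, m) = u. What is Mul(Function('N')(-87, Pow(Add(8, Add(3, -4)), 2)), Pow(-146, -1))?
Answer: Rational(37, 146) ≈ 0.25342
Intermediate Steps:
Function('N')(S, G) = Add(1, G, S) (Function('N')(S, G) = Add(Add(S, G), Mul(Add(S, G), Pow(Add(G, S), -1))) = Add(Add(G, S), Mul(Add(G, S), Pow(Add(G, S), -1))) = Add(Add(G, S), 1) = Add(1, G, S))
Mul(Function('N')(-87, Pow(Add(8, Add(3, -4)), 2)), Pow(-146, -1)) = Mul(Add(1, Pow(Add(8, Add(3, -4)), 2), -87), Pow(-146, -1)) = Mul(Add(1, Pow(Add(8, -1), 2), -87), Rational(-1, 146)) = Mul(Add(1, Pow(7, 2), -87), Rational(-1, 146)) = Mul(Add(1, 49, -87), Rational(-1, 146)) = Mul(-37, Rational(-1, 146)) = Rational(37, 146)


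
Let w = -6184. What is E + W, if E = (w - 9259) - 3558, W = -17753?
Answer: -36754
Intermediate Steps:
E = -19001 (E = (-6184 - 9259) - 3558 = -15443 - 3558 = -19001)
E + W = -19001 - 17753 = -36754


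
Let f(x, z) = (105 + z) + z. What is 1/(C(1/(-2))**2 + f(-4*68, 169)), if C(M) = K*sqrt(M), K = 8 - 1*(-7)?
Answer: 2/661 ≈ 0.0030257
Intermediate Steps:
f(x, z) = 105 + 2*z
K = 15 (K = 8 + 7 = 15)
C(M) = 15*sqrt(M)
1/(C(1/(-2))**2 + f(-4*68, 169)) = 1/((15*sqrt(1/(-2)))**2 + (105 + 2*169)) = 1/((15*sqrt(-1/2))**2 + (105 + 338)) = 1/((15*(I*sqrt(2)/2))**2 + 443) = 1/((15*I*sqrt(2)/2)**2 + 443) = 1/(-225/2 + 443) = 1/(661/2) = 2/661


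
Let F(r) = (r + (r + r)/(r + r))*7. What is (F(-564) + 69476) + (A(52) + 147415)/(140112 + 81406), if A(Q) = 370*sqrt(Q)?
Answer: 14517329545/221518 + 370*sqrt(13)/110759 ≈ 65536.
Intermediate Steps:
F(r) = 7 + 7*r (F(r) = (r + (2*r)/((2*r)))*7 = (r + (2*r)*(1/(2*r)))*7 = (r + 1)*7 = (1 + r)*7 = 7 + 7*r)
(F(-564) + 69476) + (A(52) + 147415)/(140112 + 81406) = ((7 + 7*(-564)) + 69476) + (370*sqrt(52) + 147415)/(140112 + 81406) = ((7 - 3948) + 69476) + (370*(2*sqrt(13)) + 147415)/221518 = (-3941 + 69476) + (740*sqrt(13) + 147415)*(1/221518) = 65535 + (147415 + 740*sqrt(13))*(1/221518) = 65535 + (147415/221518 + 370*sqrt(13)/110759) = 14517329545/221518 + 370*sqrt(13)/110759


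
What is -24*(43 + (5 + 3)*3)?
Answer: -1608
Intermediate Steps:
-24*(43 + (5 + 3)*3) = -24*(43 + 8*3) = -24*(43 + 24) = -24*67 = -1608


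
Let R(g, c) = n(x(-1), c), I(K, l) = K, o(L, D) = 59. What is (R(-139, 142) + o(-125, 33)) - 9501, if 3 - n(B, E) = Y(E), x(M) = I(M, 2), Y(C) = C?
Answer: -9581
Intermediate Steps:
x(M) = M
n(B, E) = 3 - E
R(g, c) = 3 - c
(R(-139, 142) + o(-125, 33)) - 9501 = ((3 - 1*142) + 59) - 9501 = ((3 - 142) + 59) - 9501 = (-139 + 59) - 9501 = -80 - 9501 = -9581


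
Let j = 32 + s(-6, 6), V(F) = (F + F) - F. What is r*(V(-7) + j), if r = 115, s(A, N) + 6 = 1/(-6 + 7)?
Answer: 2300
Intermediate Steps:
V(F) = F (V(F) = 2*F - F = F)
s(A, N) = -5 (s(A, N) = -6 + 1/(-6 + 7) = -6 + 1/1 = -6 + 1 = -5)
j = 27 (j = 32 - 5 = 27)
r*(V(-7) + j) = 115*(-7 + 27) = 115*20 = 2300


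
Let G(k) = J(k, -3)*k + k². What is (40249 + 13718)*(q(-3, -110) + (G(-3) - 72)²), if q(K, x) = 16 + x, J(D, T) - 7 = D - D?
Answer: 375718254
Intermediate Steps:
J(D, T) = 7 (J(D, T) = 7 + (D - D) = 7 + 0 = 7)
G(k) = k² + 7*k (G(k) = 7*k + k² = k² + 7*k)
(40249 + 13718)*(q(-3, -110) + (G(-3) - 72)²) = (40249 + 13718)*((16 - 110) + (-3*(7 - 3) - 72)²) = 53967*(-94 + (-3*4 - 72)²) = 53967*(-94 + (-12 - 72)²) = 53967*(-94 + (-84)²) = 53967*(-94 + 7056) = 53967*6962 = 375718254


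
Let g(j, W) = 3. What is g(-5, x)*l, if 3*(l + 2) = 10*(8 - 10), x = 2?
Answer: -26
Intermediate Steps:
l = -26/3 (l = -2 + (10*(8 - 10))/3 = -2 + (10*(-2))/3 = -2 + (1/3)*(-20) = -2 - 20/3 = -26/3 ≈ -8.6667)
g(-5, x)*l = 3*(-26/3) = -26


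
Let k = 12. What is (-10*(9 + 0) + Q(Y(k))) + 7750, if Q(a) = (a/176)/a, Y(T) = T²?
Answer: 1348161/176 ≈ 7660.0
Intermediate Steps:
Q(a) = 1/176 (Q(a) = (a*(1/176))/a = (a/176)/a = 1/176)
(-10*(9 + 0) + Q(Y(k))) + 7750 = (-10*(9 + 0) + 1/176) + 7750 = (-10*9 + 1/176) + 7750 = (-90 + 1/176) + 7750 = -15839/176 + 7750 = 1348161/176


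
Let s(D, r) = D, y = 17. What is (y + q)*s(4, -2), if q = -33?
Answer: -64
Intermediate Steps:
(y + q)*s(4, -2) = (17 - 33)*4 = -16*4 = -64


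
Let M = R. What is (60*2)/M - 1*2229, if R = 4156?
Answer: -2315901/1039 ≈ -2229.0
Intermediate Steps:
M = 4156
(60*2)/M - 1*2229 = (60*2)/4156 - 1*2229 = 120*(1/4156) - 2229 = 30/1039 - 2229 = -2315901/1039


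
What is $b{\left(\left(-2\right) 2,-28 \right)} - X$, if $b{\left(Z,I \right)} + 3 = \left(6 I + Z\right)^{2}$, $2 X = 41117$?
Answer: $\frac{18045}{2} \approx 9022.5$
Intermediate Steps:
$X = \frac{41117}{2}$ ($X = \frac{1}{2} \cdot 41117 = \frac{41117}{2} \approx 20559.0$)
$b{\left(Z,I \right)} = -3 + \left(Z + 6 I\right)^{2}$ ($b{\left(Z,I \right)} = -3 + \left(6 I + Z\right)^{2} = -3 + \left(Z + 6 I\right)^{2}$)
$b{\left(\left(-2\right) 2,-28 \right)} - X = \left(-3 + \left(\left(-2\right) 2 + 6 \left(-28\right)\right)^{2}\right) - \frac{41117}{2} = \left(-3 + \left(-4 - 168\right)^{2}\right) - \frac{41117}{2} = \left(-3 + \left(-172\right)^{2}\right) - \frac{41117}{2} = \left(-3 + 29584\right) - \frac{41117}{2} = 29581 - \frac{41117}{2} = \frac{18045}{2}$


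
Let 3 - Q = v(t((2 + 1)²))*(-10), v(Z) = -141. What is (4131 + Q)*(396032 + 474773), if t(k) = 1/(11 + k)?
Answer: 2372072820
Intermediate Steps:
Q = -1407 (Q = 3 - (-141)*(-10) = 3 - 1*1410 = 3 - 1410 = -1407)
(4131 + Q)*(396032 + 474773) = (4131 - 1407)*(396032 + 474773) = 2724*870805 = 2372072820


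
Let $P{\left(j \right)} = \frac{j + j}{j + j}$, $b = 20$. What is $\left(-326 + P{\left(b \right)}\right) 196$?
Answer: $-63700$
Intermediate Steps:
$P{\left(j \right)} = 1$ ($P{\left(j \right)} = \frac{2 j}{2 j} = 2 j \frac{1}{2 j} = 1$)
$\left(-326 + P{\left(b \right)}\right) 196 = \left(-326 + 1\right) 196 = \left(-325\right) 196 = -63700$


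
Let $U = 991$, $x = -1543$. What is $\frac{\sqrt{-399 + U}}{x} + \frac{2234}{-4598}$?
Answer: $- \frac{1117}{2299} - \frac{4 \sqrt{37}}{1543} \approx -0.50163$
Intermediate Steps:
$\frac{\sqrt{-399 + U}}{x} + \frac{2234}{-4598} = \frac{\sqrt{-399 + 991}}{-1543} + \frac{2234}{-4598} = \sqrt{592} \left(- \frac{1}{1543}\right) + 2234 \left(- \frac{1}{4598}\right) = 4 \sqrt{37} \left(- \frac{1}{1543}\right) - \frac{1117}{2299} = - \frac{4 \sqrt{37}}{1543} - \frac{1117}{2299} = - \frac{1117}{2299} - \frac{4 \sqrt{37}}{1543}$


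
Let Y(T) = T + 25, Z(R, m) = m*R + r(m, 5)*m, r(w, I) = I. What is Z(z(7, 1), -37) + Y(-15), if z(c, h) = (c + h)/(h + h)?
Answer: -323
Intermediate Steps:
z(c, h) = (c + h)/(2*h) (z(c, h) = (c + h)/((2*h)) = (c + h)*(1/(2*h)) = (c + h)/(2*h))
Z(R, m) = 5*m + R*m (Z(R, m) = m*R + 5*m = R*m + 5*m = 5*m + R*m)
Y(T) = 25 + T
Z(z(7, 1), -37) + Y(-15) = -37*(5 + (½)*(7 + 1)/1) + (25 - 15) = -37*(5 + (½)*1*8) + 10 = -37*(5 + 4) + 10 = -37*9 + 10 = -333 + 10 = -323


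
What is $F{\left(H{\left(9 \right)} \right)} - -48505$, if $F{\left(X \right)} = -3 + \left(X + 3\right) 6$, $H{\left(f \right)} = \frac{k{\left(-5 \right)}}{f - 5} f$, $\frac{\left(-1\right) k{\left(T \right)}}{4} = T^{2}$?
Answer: $47170$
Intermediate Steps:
$k{\left(T \right)} = - 4 T^{2}$
$H{\left(f \right)} = - \frac{100 f}{-5 + f}$ ($H{\left(f \right)} = \frac{\left(-4\right) \left(-5\right)^{2}}{f - 5} f = \frac{\left(-4\right) 25}{-5 + f} f = - \frac{100}{-5 + f} f = - \frac{100 f}{-5 + f}$)
$F{\left(X \right)} = 15 + 6 X$ ($F{\left(X \right)} = -3 + \left(3 + X\right) 6 = -3 + \left(18 + 6 X\right) = 15 + 6 X$)
$F{\left(H{\left(9 \right)} \right)} - -48505 = \left(15 + 6 \left(\left(-100\right) 9 \frac{1}{-5 + 9}\right)\right) - -48505 = \left(15 + 6 \left(\left(-100\right) 9 \cdot \frac{1}{4}\right)\right) + 48505 = \left(15 + 6 \left(-225\right)\right) + 48505 = \left(15 - 1350\right) + 48505 = -1335 + 48505 = 47170$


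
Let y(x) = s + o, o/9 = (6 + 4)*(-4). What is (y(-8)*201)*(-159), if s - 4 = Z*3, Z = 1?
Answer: 11281527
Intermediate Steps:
o = -360 (o = 9*((6 + 4)*(-4)) = 9*(10*(-4)) = 9*(-40) = -360)
s = 7 (s = 4 + 1*3 = 4 + 3 = 7)
y(x) = -353 (y(x) = 7 - 360 = -353)
(y(-8)*201)*(-159) = -353*201*(-159) = -70953*(-159) = 11281527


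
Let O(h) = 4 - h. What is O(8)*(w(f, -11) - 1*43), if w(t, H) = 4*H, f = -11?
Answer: 348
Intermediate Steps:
O(8)*(w(f, -11) - 1*43) = (4 - 1*8)*(4*(-11) - 1*43) = (4 - 8)*(-44 - 43) = -4*(-87) = 348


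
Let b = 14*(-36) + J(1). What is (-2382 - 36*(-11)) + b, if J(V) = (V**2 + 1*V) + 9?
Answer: -2479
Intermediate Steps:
J(V) = 9 + V + V**2 (J(V) = (V**2 + V) + 9 = (V + V**2) + 9 = 9 + V + V**2)
b = -493 (b = 14*(-36) + (9 + 1 + 1**2) = -504 + (9 + 1 + 1) = -504 + 11 = -493)
(-2382 - 36*(-11)) + b = (-2382 - 36*(-11)) - 493 = (-2382 + 396) - 493 = -1986 - 493 = -2479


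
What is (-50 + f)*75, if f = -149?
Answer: -14925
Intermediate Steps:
(-50 + f)*75 = (-50 - 149)*75 = -199*75 = -14925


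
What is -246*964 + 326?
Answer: -236818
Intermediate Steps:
-246*964 + 326 = -237144 + 326 = -236818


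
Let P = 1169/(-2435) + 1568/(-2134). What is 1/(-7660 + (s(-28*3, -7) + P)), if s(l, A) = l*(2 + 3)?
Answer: -2598145/20996167963 ≈ -0.00012374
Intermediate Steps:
s(l, A) = 5*l (s(l, A) = l*5 = 5*l)
P = -3156363/2598145 (P = 1169*(-1/2435) + 1568*(-1/2134) = -1169/2435 - 784/1067 = -3156363/2598145 ≈ -1.2149)
1/(-7660 + (s(-28*3, -7) + P)) = 1/(-7660 + (5*(-28*3) - 3156363/2598145)) = 1/(-7660 + (5*(-84) - 3156363/2598145)) = 1/(-7660 + (-420 - 3156363/2598145)) = 1/(-7660 - 1094377263/2598145) = 1/(-20996167963/2598145) = -2598145/20996167963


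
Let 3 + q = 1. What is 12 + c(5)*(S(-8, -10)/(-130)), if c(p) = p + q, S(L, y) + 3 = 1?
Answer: 783/65 ≈ 12.046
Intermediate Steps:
q = -2 (q = -3 + 1 = -2)
S(L, y) = -2 (S(L, y) = -3 + 1 = -2)
c(p) = -2 + p (c(p) = p - 2 = -2 + p)
12 + c(5)*(S(-8, -10)/(-130)) = 12 + (-2 + 5)*(-2/(-130)) = 12 + 3*(-2*(-1/130)) = 12 + 3*(1/65) = 12 + 3/65 = 783/65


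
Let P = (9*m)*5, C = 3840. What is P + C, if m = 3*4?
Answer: 4380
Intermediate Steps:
m = 12
P = 540 (P = (9*12)*5 = 108*5 = 540)
P + C = 540 + 3840 = 4380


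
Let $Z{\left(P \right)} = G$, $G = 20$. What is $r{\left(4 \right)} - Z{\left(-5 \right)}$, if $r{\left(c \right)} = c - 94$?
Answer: $-110$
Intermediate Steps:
$Z{\left(P \right)} = 20$
$r{\left(c \right)} = -94 + c$
$r{\left(4 \right)} - Z{\left(-5 \right)} = \left(-94 + 4\right) - 20 = -90 - 20 = -110$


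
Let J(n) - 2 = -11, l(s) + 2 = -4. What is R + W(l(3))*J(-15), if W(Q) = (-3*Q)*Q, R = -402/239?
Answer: 231906/239 ≈ 970.32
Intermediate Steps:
l(s) = -6 (l(s) = -2 - 4 = -6)
J(n) = -9 (J(n) = 2 - 11 = -9)
R = -402/239 (R = -402*1/239 = -402/239 ≈ -1.6820)
W(Q) = -3*Q²
R + W(l(3))*J(-15) = -402/239 - 3*(-6)²*(-9) = -402/239 - 3*36*(-9) = -402/239 - 108*(-9) = -402/239 + 972 = 231906/239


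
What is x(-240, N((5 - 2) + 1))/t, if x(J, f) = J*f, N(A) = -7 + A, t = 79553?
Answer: 720/79553 ≈ 0.0090506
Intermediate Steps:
x(-240, N((5 - 2) + 1))/t = -240*(-7 + ((5 - 2) + 1))/79553 = -240*(-7 + (3 + 1))*(1/79553) = -240*(-7 + 4)*(1/79553) = -240*(-3)*(1/79553) = 720*(1/79553) = 720/79553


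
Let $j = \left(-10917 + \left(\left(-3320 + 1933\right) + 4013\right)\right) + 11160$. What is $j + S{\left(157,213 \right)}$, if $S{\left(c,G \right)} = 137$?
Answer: $3006$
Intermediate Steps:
$j = 2869$ ($j = \left(-10917 + \left(-1387 + 4013\right)\right) + 11160 = \left(-10917 + 2626\right) + 11160 = -8291 + 11160 = 2869$)
$j + S{\left(157,213 \right)} = 2869 + 137 = 3006$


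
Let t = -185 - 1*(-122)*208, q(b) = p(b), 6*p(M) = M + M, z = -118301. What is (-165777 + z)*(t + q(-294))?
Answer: -7128369254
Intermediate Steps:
p(M) = M/3 (p(M) = (M + M)/6 = (2*M)/6 = M/3)
q(b) = b/3
t = 25191 (t = -185 + 122*208 = -185 + 25376 = 25191)
(-165777 + z)*(t + q(-294)) = (-165777 - 118301)*(25191 + (⅓)*(-294)) = -284078*(25191 - 98) = -284078*25093 = -7128369254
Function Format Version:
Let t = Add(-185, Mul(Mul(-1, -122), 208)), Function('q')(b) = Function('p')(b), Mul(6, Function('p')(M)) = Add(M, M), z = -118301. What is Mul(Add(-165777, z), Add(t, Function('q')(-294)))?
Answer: -7128369254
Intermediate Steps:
Function('p')(M) = Mul(Rational(1, 3), M) (Function('p')(M) = Mul(Rational(1, 6), Add(M, M)) = Mul(Rational(1, 6), Mul(2, M)) = Mul(Rational(1, 3), M))
Function('q')(b) = Mul(Rational(1, 3), b)
t = 25191 (t = Add(-185, Mul(122, 208)) = Add(-185, 25376) = 25191)
Mul(Add(-165777, z), Add(t, Function('q')(-294))) = Mul(Add(-165777, -118301), Add(25191, Mul(Rational(1, 3), -294))) = Mul(-284078, Add(25191, -98)) = Mul(-284078, 25093) = -7128369254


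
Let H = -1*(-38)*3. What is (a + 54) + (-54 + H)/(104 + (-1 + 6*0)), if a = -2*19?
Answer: 1708/103 ≈ 16.583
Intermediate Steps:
H = 114 (H = 38*3 = 114)
a = -38
(a + 54) + (-54 + H)/(104 + (-1 + 6*0)) = (-38 + 54) + (-54 + 114)/(104 + (-1 + 6*0)) = 16 + 60/(104 + (-1 + 0)) = 16 + 60/(104 - 1) = 16 + 60/103 = 1708/103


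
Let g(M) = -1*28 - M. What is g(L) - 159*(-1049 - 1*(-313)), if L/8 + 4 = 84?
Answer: 116356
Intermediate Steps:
L = 640 (L = -32 + 8*84 = -32 + 672 = 640)
g(M) = -28 - M
g(L) - 159*(-1049 - 1*(-313)) = (-28 - 1*640) - 159*(-1049 - 1*(-313)) = (-28 - 640) - 159*(-1049 + 313) = -668 - 159*(-736) = -668 - 1*(-117024) = -668 + 117024 = 116356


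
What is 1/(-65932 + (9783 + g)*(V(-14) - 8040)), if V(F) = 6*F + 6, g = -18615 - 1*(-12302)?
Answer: -1/28235392 ≈ -3.5417e-8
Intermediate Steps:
g = -6313 (g = -18615 + 12302 = -6313)
V(F) = 6 + 6*F
1/(-65932 + (9783 + g)*(V(-14) - 8040)) = 1/(-65932 + (9783 - 6313)*((6 + 6*(-14)) - 8040)) = 1/(-65932 + 3470*((6 - 84) - 8040)) = 1/(-65932 + 3470*(-78 - 8040)) = 1/(-65932 + 3470*(-8118)) = 1/(-65932 - 28169460) = 1/(-28235392) = -1/28235392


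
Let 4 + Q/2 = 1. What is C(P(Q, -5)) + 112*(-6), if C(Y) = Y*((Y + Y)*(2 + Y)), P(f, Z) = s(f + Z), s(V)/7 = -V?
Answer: 936110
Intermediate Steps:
Q = -6 (Q = -8 + 2*1 = -8 + 2 = -6)
s(V) = -7*V (s(V) = 7*(-V) = -7*V)
P(f, Z) = -7*Z - 7*f (P(f, Z) = -7*(f + Z) = -7*(Z + f) = -7*Z - 7*f)
C(Y) = 2*Y**2*(2 + Y) (C(Y) = Y*((2*Y)*(2 + Y)) = Y*(2*Y*(2 + Y)) = 2*Y**2*(2 + Y))
C(P(Q, -5)) + 112*(-6) = 2*(-7*(-5) - 7*(-6))**2*(2 + (-7*(-5) - 7*(-6))) + 112*(-6) = 2*(35 + 42)**2*(2 + (35 + 42)) - 672 = 2*77**2*(2 + 77) - 672 = 2*5929*79 - 672 = 936782 - 672 = 936110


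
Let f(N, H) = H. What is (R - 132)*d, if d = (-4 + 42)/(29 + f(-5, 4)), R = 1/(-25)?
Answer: -125438/825 ≈ -152.05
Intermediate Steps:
R = -1/25 ≈ -0.040000
d = 38/33 (d = (-4 + 42)/(29 + 4) = 38/33 ≈ 1.1515)
(R - 132)*d = (-1/25 - 132)*(38/33) = -3301/25*38/33 = -125438/825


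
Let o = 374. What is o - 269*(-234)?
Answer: 63320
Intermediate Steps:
o - 269*(-234) = 374 - 269*(-234) = 374 + 62946 = 63320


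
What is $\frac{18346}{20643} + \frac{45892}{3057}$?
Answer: $\frac{334477426}{21035217} \approx 15.901$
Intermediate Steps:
$\frac{18346}{20643} + \frac{45892}{3057} = \frac{334477426}{21035217}$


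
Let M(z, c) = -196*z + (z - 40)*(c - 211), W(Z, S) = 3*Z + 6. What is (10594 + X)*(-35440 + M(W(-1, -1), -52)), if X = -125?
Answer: -275303293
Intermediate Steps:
W(Z, S) = 6 + 3*Z
M(z, c) = -196*z + (-211 + c)*(-40 + z) (M(z, c) = -196*z + (-40 + z)*(-211 + c) = -196*z + (-211 + c)*(-40 + z))
(10594 + X)*(-35440 + M(W(-1, -1), -52)) = (10594 - 125)*(-35440 + (8440 - 407*(6 + 3*(-1)) - 40*(-52) - 52*(6 + 3*(-1)))) = 10469*(-35440 + (8440 - 407*(6 - 3) + 2080 - 52*(6 - 3))) = 10469*(-35440 + (8440 - 407*3 + 2080 - 52*3)) = 10469*(-35440 + (8440 - 1221 + 2080 - 156)) = 10469*(-35440 + 9143) = 10469*(-26297) = -275303293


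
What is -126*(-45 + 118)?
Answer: -9198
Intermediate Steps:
-126*(-45 + 118) = -126*73 = -9198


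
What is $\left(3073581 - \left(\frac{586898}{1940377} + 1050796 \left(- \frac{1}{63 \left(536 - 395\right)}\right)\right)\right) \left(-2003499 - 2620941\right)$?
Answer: $- \frac{81666700401685325526920}{5745456297} \approx -1.4214 \cdot 10^{13}$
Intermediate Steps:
$\left(3073581 - \left(\frac{586898}{1940377} + 1050796 \left(- \frac{1}{63 \left(536 - 395\right)}\right)\right)\right) \left(-2003499 - 2620941\right) = \left(3073581 - \left(\frac{586898}{1940377} + \frac{1050796}{\left(-63\right) 141}\right)\right) \left(-4624440\right) = \left(3073581 - \left(\frac{586898}{1940377} + \frac{1050796}{-8883}\right)\right) \left(-4624440\right) = \left(3073581 - - \frac{2033726975158}{17236368891}\right) \left(-4624440\right) = \left(3073581 + \left(- \frac{586898}{1940377} + \frac{1050796}{8883}\right)\right) \left(-4624440\right) = \left(3073581 + \frac{2033726975158}{17236368891}\right) \left(-4624440\right) = \frac{52979409659343829}{17236368891} \left(-4624440\right) = - \frac{81666700401685325526920}{5745456297}$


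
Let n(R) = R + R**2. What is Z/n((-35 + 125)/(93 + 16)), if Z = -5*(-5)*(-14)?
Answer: -415835/1791 ≈ -232.18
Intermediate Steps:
Z = -350 (Z = 25*(-14) = -350)
Z/n((-35 + 125)/(93 + 16)) = -350*(93 + 16)/((1 + (-35 + 125)/(93 + 16))*(-35 + 125)) = -350*109/(90*(1 + 90/109)) = -350/((90/109)*(199/109)) = -350/17910/11881 = -350*11881/17910 = -415835/1791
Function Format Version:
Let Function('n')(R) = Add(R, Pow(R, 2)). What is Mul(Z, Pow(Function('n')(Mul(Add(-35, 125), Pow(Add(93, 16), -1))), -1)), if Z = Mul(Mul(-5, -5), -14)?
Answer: Rational(-415835, 1791) ≈ -232.18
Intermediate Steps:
Z = -350 (Z = Mul(25, -14) = -350)
Mul(Z, Pow(Function('n')(Mul(Add(-35, 125), Pow(Add(93, 16), -1))), -1)) = Mul(-350, Pow(Mul(Mul(Add(-35, 125), Pow(Add(93, 16), -1)), Add(1, Mul(Add(-35, 125), Pow(Add(93, 16), -1)))), -1)) = Mul(-350, Pow(Mul(Mul(90, Pow(109, -1)), Add(1, Mul(90, Pow(109, -1)))), -1)) = Mul(-350, Pow(Mul(Mul(90, Rational(1, 109)), Add(1, Mul(90, Rational(1, 109)))), -1)) = Mul(-350, Pow(Mul(Rational(90, 109), Add(1, Rational(90, 109))), -1)) = Mul(-350, Pow(Mul(Rational(90, 109), Rational(199, 109)), -1)) = Mul(-350, Pow(Rational(17910, 11881), -1)) = Mul(-350, Rational(11881, 17910)) = Rational(-415835, 1791)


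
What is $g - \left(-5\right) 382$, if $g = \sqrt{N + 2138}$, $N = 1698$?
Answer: $1910 + 2 \sqrt{959} \approx 1971.9$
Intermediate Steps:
$g = 2 \sqrt{959}$ ($g = \sqrt{1698 + 2138} = \sqrt{3836} = 2 \sqrt{959} \approx 61.935$)
$g - \left(-5\right) 382 = 2 \sqrt{959} - \left(-5\right) 382 = 2 \sqrt{959} - -1910 = 2 \sqrt{959} + 1910 = 1910 + 2 \sqrt{959}$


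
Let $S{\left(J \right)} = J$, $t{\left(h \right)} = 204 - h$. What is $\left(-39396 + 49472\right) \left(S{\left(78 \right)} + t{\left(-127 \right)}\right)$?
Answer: $4121084$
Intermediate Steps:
$\left(-39396 + 49472\right) \left(S{\left(78 \right)} + t{\left(-127 \right)}\right) = \left(-39396 + 49472\right) \left(78 + \left(204 - -127\right)\right) = 10076 \left(78 + \left(204 + 127\right)\right) = 10076 \left(78 + 331\right) = 10076 \cdot 409 = 4121084$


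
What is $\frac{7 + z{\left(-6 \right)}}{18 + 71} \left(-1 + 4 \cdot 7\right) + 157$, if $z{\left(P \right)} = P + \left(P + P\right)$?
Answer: $\frac{13676}{89} \approx 153.66$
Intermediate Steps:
$z{\left(P \right)} = 3 P$ ($z{\left(P \right)} = P + 2 P = 3 P$)
$\frac{7 + z{\left(-6 \right)}}{18 + 71} \left(-1 + 4 \cdot 7\right) + 157 = \frac{7 + 3 \left(-6\right)}{18 + 71} \left(-1 + 4 \cdot 7\right) + 157 = \frac{7 - 18}{89} \left(-1 + 28\right) + 157 = \left(-11\right) \frac{1}{89} \cdot 27 + 157 = \left(- \frac{11}{89}\right) 27 + 157 = - \frac{297}{89} + 157 = \frac{13676}{89}$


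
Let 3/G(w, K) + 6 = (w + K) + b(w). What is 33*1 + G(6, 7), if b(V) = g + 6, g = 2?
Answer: 166/5 ≈ 33.200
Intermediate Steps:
b(V) = 8 (b(V) = 2 + 6 = 8)
G(w, K) = 3/(2 + K + w) (G(w, K) = 3/(-6 + ((w + K) + 8)) = 3/(-6 + ((K + w) + 8)) = 3/(-6 + (8 + K + w)) = 3/(2 + K + w))
33*1 + G(6, 7) = 33*1 + 3/(2 + 7 + 6) = 33 + 3/15 = 33 + 3*(1/15) = 33 + 1/5 = 166/5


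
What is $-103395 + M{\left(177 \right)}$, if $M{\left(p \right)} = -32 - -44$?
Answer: $-103383$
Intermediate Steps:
$M{\left(p \right)} = 12$ ($M{\left(p \right)} = -32 + 44 = 12$)
$-103395 + M{\left(177 \right)} = -103395 + 12 = -103383$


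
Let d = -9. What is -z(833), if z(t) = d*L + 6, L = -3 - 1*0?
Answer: -33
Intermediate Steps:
L = -3 (L = -3 + 0 = -3)
z(t) = 33 (z(t) = -9*(-3) + 6 = 27 + 6 = 33)
-z(833) = -1*33 = -33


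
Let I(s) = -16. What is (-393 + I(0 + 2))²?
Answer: 167281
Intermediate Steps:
(-393 + I(0 + 2))² = (-393 - 16)² = (-409)² = 167281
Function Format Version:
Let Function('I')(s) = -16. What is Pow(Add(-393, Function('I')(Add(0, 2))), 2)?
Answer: 167281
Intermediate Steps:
Pow(Add(-393, Function('I')(Add(0, 2))), 2) = Pow(Add(-393, -16), 2) = Pow(-409, 2) = 167281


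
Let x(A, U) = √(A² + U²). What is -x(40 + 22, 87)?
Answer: -√11413 ≈ -106.83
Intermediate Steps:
-x(40 + 22, 87) = -√((40 + 22)² + 87²) = -√(62² + 7569) = -√(3844 + 7569) = -√11413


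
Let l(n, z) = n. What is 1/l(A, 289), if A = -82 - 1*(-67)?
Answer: -1/15 ≈ -0.066667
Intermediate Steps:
A = -15 (A = -82 + 67 = -15)
1/l(A, 289) = 1/(-15) = -1/15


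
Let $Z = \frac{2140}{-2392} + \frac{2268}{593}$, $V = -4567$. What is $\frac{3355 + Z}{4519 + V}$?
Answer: $- \frac{396922993}{5673824} \approx -69.957$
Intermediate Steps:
$Z = \frac{1039009}{354614}$ ($Z = 2140 \left(- \frac{1}{2392}\right) + 2268 \cdot \frac{1}{593} = - \frac{535}{598} + \frac{2268}{593} = \frac{1039009}{354614} \approx 2.93$)
$\frac{3355 + Z}{4519 + V} = \frac{3355 + \frac{1039009}{354614}}{4519 - 4567} = \frac{1190768979}{354614 \left(-48\right)} = \frac{1190768979}{354614} \left(- \frac{1}{48}\right) = - \frac{396922993}{5673824}$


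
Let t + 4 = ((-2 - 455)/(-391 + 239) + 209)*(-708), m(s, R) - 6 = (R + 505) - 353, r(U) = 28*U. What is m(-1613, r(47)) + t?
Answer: -5647965/38 ≈ -1.4863e+5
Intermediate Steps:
m(s, R) = 158 + R (m(s, R) = 6 + ((R + 505) - 353) = 6 + ((505 + R) - 353) = 6 + (152 + R) = 158 + R)
t = -5703977/38 (t = -4 + ((-2 - 455)/(-391 + 239) + 209)*(-708) = -4 + (-457/(-152) + 209)*(-708) = -4 + (-457*(-1/152) + 209)*(-708) = -4 + (457/152 + 209)*(-708) = -4 + (32225/152)*(-708) = -4 - 5703825/38 = -5703977/38 ≈ -1.5010e+5)
m(-1613, r(47)) + t = (158 + 28*47) - 5703977/38 = (158 + 1316) - 5703977/38 = 1474 - 5703977/38 = -5647965/38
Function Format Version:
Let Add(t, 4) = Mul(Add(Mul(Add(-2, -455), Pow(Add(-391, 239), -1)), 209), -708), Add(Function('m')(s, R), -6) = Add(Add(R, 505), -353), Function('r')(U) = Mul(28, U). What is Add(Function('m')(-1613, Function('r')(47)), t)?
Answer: Rational(-5647965, 38) ≈ -1.4863e+5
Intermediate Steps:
Function('m')(s, R) = Add(158, R) (Function('m')(s, R) = Add(6, Add(Add(R, 505), -353)) = Add(6, Add(Add(505, R), -353)) = Add(6, Add(152, R)) = Add(158, R))
t = Rational(-5703977, 38) (t = Add(-4, Mul(Add(Mul(Add(-2, -455), Pow(Add(-391, 239), -1)), 209), -708)) = Add(-4, Mul(Add(Mul(-457, Pow(-152, -1)), 209), -708)) = Add(-4, Mul(Add(Mul(-457, Rational(-1, 152)), 209), -708)) = Add(-4, Mul(Add(Rational(457, 152), 209), -708)) = Add(-4, Mul(Rational(32225, 152), -708)) = Add(-4, Rational(-5703825, 38)) = Rational(-5703977, 38) ≈ -1.5010e+5)
Add(Function('m')(-1613, Function('r')(47)), t) = Add(Add(158, Mul(28, 47)), Rational(-5703977, 38)) = Add(Add(158, 1316), Rational(-5703977, 38)) = Add(1474, Rational(-5703977, 38)) = Rational(-5647965, 38)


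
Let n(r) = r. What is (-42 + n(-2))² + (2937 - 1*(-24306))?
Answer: 29179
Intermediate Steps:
(-42 + n(-2))² + (2937 - 1*(-24306)) = (-42 - 2)² + (2937 - 1*(-24306)) = (-44)² + (2937 + 24306) = 1936 + 27243 = 29179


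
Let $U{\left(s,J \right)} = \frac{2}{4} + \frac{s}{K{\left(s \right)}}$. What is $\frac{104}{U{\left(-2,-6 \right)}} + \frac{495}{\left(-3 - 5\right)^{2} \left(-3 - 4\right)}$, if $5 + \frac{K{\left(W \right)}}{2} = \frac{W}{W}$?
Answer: $\frac{184883}{1344} \approx 137.56$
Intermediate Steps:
$K{\left(W \right)} = -8$ ($K{\left(W \right)} = -10 + 2 \frac{W}{W} = -10 + 2 \cdot 1 = -10 + 2 = -8$)
$U{\left(s,J \right)} = \frac{1}{2} - \frac{s}{8}$ ($U{\left(s,J \right)} = \frac{2}{4} + \frac{s}{-8} = 2 \cdot \frac{1}{4} + s \left(- \frac{1}{8}\right) = \frac{1}{2} - \frac{s}{8}$)
$\frac{104}{U{\left(-2,-6 \right)}} + \frac{495}{\left(-3 - 5\right)^{2} \left(-3 - 4\right)} = \frac{104}{\frac{1}{2} - - \frac{1}{4}} + \frac{495}{\left(-3 - 5\right)^{2} \left(-3 - 4\right)} = \frac{104}{\frac{1}{2} + \frac{1}{4}} + \frac{495}{\left(-8\right)^{2} \left(-7\right)} = \frac{104}{\frac{3}{4}} + \frac{495}{64 \left(-7\right)} = 104 \cdot \frac{4}{3} + \frac{495}{-448} = \frac{416}{3} + 495 \left(- \frac{1}{448}\right) = \frac{416}{3} - \frac{495}{448} = \frac{184883}{1344}$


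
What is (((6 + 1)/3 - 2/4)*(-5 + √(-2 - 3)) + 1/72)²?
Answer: 347161/5184 - 7249*I*√5/216 ≈ 66.968 - 75.043*I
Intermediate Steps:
(((6 + 1)/3 - 2/4)*(-5 + √(-2 - 3)) + 1/72)² = ((7*(⅓) - 2*¼)*(-5 + √(-5)) + 1/72)² = ((7/3 - ½)*(-5 + I*√5) + 1/72)² = (11*(-5 + I*√5)/6 + 1/72)² = ((-55/6 + 11*I*√5/6) + 1/72)² = (-659/72 + 11*I*√5/6)²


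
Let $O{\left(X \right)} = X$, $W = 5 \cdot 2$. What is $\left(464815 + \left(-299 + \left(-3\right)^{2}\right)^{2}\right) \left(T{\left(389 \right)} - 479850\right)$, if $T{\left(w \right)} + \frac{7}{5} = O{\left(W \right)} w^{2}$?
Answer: $567226035919$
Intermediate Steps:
$W = 10$
$T{\left(w \right)} = - \frac{7}{5} + 10 w^{2}$
$\left(464815 + \left(-299 + \left(-3\right)^{2}\right)^{2}\right) \left(T{\left(389 \right)} - 479850\right) = \left(464815 + \left(-299 + \left(-3\right)^{2}\right)^{2}\right) \left(\left(- \frac{7}{5} + 10 \cdot 389^{2}\right) - 479850\right) = \left(464815 + \left(-299 + 9\right)^{2}\right) \left(\left(- \frac{7}{5} + 10 \cdot 151321\right) - 479850\right) = \left(464815 + \left(-290\right)^{2}\right) \left(\left(- \frac{7}{5} + 1513210\right) - 479850\right) = \left(464815 + 84100\right) \left(\frac{7566043}{5} - 479850\right) = 548915 \cdot \frac{5166793}{5} = 567226035919$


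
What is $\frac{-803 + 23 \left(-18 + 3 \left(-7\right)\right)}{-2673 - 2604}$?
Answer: $\frac{1700}{5277} \approx 0.32215$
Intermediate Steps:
$\frac{-803 + 23 \left(-18 + 3 \left(-7\right)\right)}{-2673 - 2604} = \frac{-803 + 23 \left(-18 - 21\right)}{-5277} = \left(-803 + 23 \left(-39\right)\right) \left(- \frac{1}{5277}\right) = \left(-803 - 897\right) \left(- \frac{1}{5277}\right) = \left(-1700\right) \left(- \frac{1}{5277}\right) = \frac{1700}{5277}$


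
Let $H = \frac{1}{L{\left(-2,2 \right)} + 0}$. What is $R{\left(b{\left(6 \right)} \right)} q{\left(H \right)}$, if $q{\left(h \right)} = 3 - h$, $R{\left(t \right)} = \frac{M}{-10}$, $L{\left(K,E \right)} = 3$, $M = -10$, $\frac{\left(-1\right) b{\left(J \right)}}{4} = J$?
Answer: $\frac{8}{3} \approx 2.6667$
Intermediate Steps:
$b{\left(J \right)} = - 4 J$
$H = \frac{1}{3}$ ($H = \frac{1}{3 + 0} = \frac{1}{3} \approx 0.33333$)
$R{\left(t \right)} = 1$ ($R{\left(t \right)} = - \frac{10}{-10} = \left(-10\right) \left(- \frac{1}{10}\right) = 1$)
$R{\left(b{\left(6 \right)} \right)} q{\left(H \right)} = 1 \left(3 - \frac{1}{3}\right) = 1 \cdot \frac{8}{3} = \frac{8}{3}$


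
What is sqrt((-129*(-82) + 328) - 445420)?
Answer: I*sqrt(434514) ≈ 659.18*I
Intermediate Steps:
sqrt((-129*(-82) + 328) - 445420) = sqrt((10578 + 328) - 445420) = sqrt(10906 - 445420) = sqrt(-434514) = I*sqrt(434514)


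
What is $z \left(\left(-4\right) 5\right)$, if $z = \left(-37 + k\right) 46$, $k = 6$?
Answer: $28520$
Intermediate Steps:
$z = -1426$ ($z = \left(-37 + 6\right) 46 = \left(-31\right) 46 = -1426$)
$z \left(\left(-4\right) 5\right) = - 1426 \left(\left(-4\right) 5\right) = \left(-1426\right) \left(-20\right) = 28520$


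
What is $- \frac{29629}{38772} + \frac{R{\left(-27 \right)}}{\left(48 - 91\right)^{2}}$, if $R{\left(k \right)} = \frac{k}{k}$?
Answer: $- \frac{54745249}{71689428} \approx -0.76364$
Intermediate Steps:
$R{\left(k \right)} = 1$
$- \frac{29629}{38772} + \frac{R{\left(-27 \right)}}{\left(48 - 91\right)^{2}} = - \frac{29629}{38772} + 1 \frac{1}{\left(48 - 91\right)^{2}} = \left(-29629\right) \frac{1}{38772} + 1 \frac{1}{\left(-43\right)^{2}} = - \frac{29629}{38772} + 1 \cdot \frac{1}{1849} = - \frac{29629}{38772} + \frac{1}{1849} = - \frac{54745249}{71689428}$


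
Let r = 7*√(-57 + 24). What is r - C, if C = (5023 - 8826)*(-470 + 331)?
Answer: -528617 + 7*I*√33 ≈ -5.2862e+5 + 40.212*I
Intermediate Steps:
C = 528617 (C = -3803*(-139) = 528617)
r = 7*I*√33 (r = 7*√(-33) = 7*(I*√33) = 7*I*√33 ≈ 40.212*I)
r - C = 7*I*√33 - 1*528617 = 7*I*√33 - 528617 = -528617 + 7*I*√33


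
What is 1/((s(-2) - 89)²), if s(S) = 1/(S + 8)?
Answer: 36/284089 ≈ 0.00012672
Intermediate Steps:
s(S) = 1/(8 + S)
1/((s(-2) - 89)²) = 1/((1/(8 - 2) - 89)²) = 1/((1/6 - 89)²) = 1/((⅙ - 89)²) = 1/((-533/6)²) = 1/(284089/36) = 36/284089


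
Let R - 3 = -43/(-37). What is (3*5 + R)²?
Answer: 502681/1369 ≈ 367.19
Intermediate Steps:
R = 154/37 (R = 3 - 43/(-37) = 3 - 43*(-1/37) = 3 + 43/37 = 154/37 ≈ 4.1622)
(3*5 + R)² = (3*5 + 154/37)² = (15 + 154/37)² = (709/37)² = 502681/1369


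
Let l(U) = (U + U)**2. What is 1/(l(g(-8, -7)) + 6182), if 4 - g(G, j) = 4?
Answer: 1/6182 ≈ 0.00016176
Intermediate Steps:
g(G, j) = 0 (g(G, j) = 4 - 1*4 = 4 - 4 = 0)
l(U) = 4*U**2 (l(U) = (2*U)**2 = 4*U**2)
1/(l(g(-8, -7)) + 6182) = 1/(4*0**2 + 6182) = 1/(4*0 + 6182) = 1/(0 + 6182) = 1/6182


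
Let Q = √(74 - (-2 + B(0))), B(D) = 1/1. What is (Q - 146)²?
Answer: 21391 - 1460*√3 ≈ 18862.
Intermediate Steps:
B(D) = 1
Q = 5*√3 (Q = √(74 - (-2 + 1)) = √(74 - 1*(-1)) = √(74 + 1) = √75 = 5*√3 ≈ 8.6602)
(Q - 146)² = (5*√3 - 146)² = (-146 + 5*√3)²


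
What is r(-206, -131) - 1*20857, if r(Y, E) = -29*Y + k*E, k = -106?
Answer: -997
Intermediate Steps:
r(Y, E) = -106*E - 29*Y (r(Y, E) = -29*Y - 106*E = -106*E - 29*Y)
r(-206, -131) - 1*20857 = (-106*(-131) - 29*(-206)) - 1*20857 = (13886 + 5974) - 20857 = 19860 - 20857 = -997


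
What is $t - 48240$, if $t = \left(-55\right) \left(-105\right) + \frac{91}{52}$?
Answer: $- \frac{169853}{4} \approx -42463.0$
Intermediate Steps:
$t = \frac{23107}{4}$ ($t = 5775 + 91 \cdot \frac{1}{52} = 5775 + \frac{7}{4} = \frac{23107}{4} \approx 5776.8$)
$t - 48240 = \frac{23107}{4} - 48240 = - \frac{169853}{4}$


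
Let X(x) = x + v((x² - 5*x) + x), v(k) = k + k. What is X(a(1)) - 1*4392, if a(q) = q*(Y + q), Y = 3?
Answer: -4388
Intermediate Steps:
a(q) = q*(3 + q)
v(k) = 2*k
X(x) = -7*x + 2*x² (X(x) = x + 2*((x² - 5*x) + x) = x + 2*(x² - 4*x) = x + (-8*x + 2*x²) = -7*x + 2*x²)
X(a(1)) - 1*4392 = (1*(3 + 1))*(-7 + 2*(1*(3 + 1))) - 1*4392 = (1*4)*(-7 + 2*(1*4)) - 4392 = 4*(-7 + 2*4) - 4392 = 4*(-7 + 8) - 4392 = 4*1 - 4392 = 4 - 4392 = -4388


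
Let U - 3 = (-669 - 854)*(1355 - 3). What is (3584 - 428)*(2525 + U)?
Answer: -6490528608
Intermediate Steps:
U = -2059093 (U = 3 + (-669 - 854)*(1355 - 3) = 3 - 1523*1352 = 3 - 2059096 = -2059093)
(3584 - 428)*(2525 + U) = (3584 - 428)*(2525 - 2059093) = 3156*(-2056568) = -6490528608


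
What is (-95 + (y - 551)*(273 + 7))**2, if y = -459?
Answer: 80029581025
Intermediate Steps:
(-95 + (y - 551)*(273 + 7))**2 = (-95 + (-459 - 551)*(273 + 7))**2 = (-95 - 1010*280)**2 = (-95 - 282800)**2 = (-282895)**2 = 80029581025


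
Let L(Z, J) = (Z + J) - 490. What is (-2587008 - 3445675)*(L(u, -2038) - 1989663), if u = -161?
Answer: 12019228040416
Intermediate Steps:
L(Z, J) = -490 + J + Z (L(Z, J) = (J + Z) - 490 = -490 + J + Z)
(-2587008 - 3445675)*(L(u, -2038) - 1989663) = (-2587008 - 3445675)*((-490 - 2038 - 161) - 1989663) = -6032683*(-2689 - 1989663) = -6032683*(-1992352) = 12019228040416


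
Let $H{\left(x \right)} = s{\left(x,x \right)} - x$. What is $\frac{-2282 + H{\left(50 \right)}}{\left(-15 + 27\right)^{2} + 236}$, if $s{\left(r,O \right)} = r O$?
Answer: $\frac{42}{95} \approx 0.44211$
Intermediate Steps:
$s{\left(r,O \right)} = O r$
$H{\left(x \right)} = x^{2} - x$ ($H{\left(x \right)} = x x - x = x^{2} - x$)
$\frac{-2282 + H{\left(50 \right)}}{\left(-15 + 27\right)^{2} + 236} = \frac{-2282 + 50 \left(-1 + 50\right)}{\left(-15 + 27\right)^{2} + 236} = \frac{-2282 + 50 \cdot 49}{12^{2} + 236} = \frac{-2282 + 2450}{144 + 236} = \frac{168}{380} = 168 \cdot \frac{1}{380} = \frac{42}{95}$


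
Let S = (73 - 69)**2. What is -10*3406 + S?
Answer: -34044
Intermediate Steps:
S = 16 (S = 4**2 = 16)
-10*3406 + S = -10*3406 + 16 = -34060 + 16 = -34044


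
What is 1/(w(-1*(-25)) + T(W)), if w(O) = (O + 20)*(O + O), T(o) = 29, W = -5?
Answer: 1/2279 ≈ 0.00043879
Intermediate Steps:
w(O) = 2*O*(20 + O) (w(O) = (20 + O)*(2*O) = 2*O*(20 + O))
1/(w(-1*(-25)) + T(W)) = 1/(2*(-1*(-25))*(20 - 1*(-25)) + 29) = 1/(2*25*(20 + 25) + 29) = 1/(2*25*45 + 29) = 1/(2250 + 29) = 1/2279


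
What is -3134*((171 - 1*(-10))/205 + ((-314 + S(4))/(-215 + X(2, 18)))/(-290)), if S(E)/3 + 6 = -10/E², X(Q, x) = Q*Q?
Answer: -27596614071/10035160 ≈ -2750.0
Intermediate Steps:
X(Q, x) = Q²
S(E) = -18 - 30/E² (S(E) = -18 + 3*(-10/E²) = -18 - 30/E²)
-3134*((171 - 1*(-10))/205 + ((-314 + S(4))/(-215 + X(2, 18)))/(-290)) = -3134*((171 - 1*(-10))/205 + ((-314 + (-18 - 30/4²))/(-215 + 2²))/(-290)) = -3134*((171 + 10)*(1/205) + ((-314 + (-18 - 30*1/16))/(-215 + 4))*(-1/290)) = -3134*(181*(1/205) + ((-314 + (-18 - 15/8))/(-211))*(-1/290)) = -3134*(181/205 + ((-314 - 159/8)*(-1/211))*(-1/290)) = -3134*(181/205 - 2671/8*(-1/211)*(-1/290)) = -3134*(181/205 + (2671/1688)*(-1/290)) = -3134*(181/205 - 2671/489520) = -3134*17611113/20070320 = -27596614071/10035160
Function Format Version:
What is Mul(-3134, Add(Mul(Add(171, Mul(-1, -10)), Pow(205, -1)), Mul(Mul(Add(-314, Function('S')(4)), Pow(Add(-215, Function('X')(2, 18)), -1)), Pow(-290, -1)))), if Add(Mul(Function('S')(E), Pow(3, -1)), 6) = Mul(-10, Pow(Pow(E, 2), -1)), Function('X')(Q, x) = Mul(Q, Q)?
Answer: Rational(-27596614071, 10035160) ≈ -2750.0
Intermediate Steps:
Function('X')(Q, x) = Pow(Q, 2)
Function('S')(E) = Add(-18, Mul(-30, Pow(E, -2))) (Function('S')(E) = Add(-18, Mul(3, Mul(-10, Pow(Pow(E, 2), -1)))) = Add(-18, Mul(3, Mul(-10, Pow(E, -2)))) = Add(-18, Mul(-30, Pow(E, -2))))
Mul(-3134, Add(Mul(Add(171, Mul(-1, -10)), Pow(205, -1)), Mul(Mul(Add(-314, Function('S')(4)), Pow(Add(-215, Function('X')(2, 18)), -1)), Pow(-290, -1)))) = Mul(-3134, Add(Mul(Add(171, Mul(-1, -10)), Pow(205, -1)), Mul(Mul(Add(-314, Add(-18, Mul(-30, Pow(4, -2)))), Pow(Add(-215, Pow(2, 2)), -1)), Pow(-290, -1)))) = Mul(-3134, Add(Mul(Add(171, 10), Rational(1, 205)), Mul(Mul(Add(-314, Add(-18, Mul(-30, Rational(1, 16)))), Pow(Add(-215, 4), -1)), Rational(-1, 290)))) = Mul(-3134, Add(Mul(181, Rational(1, 205)), Mul(Mul(Add(-314, Add(-18, Rational(-15, 8))), Pow(-211, -1)), Rational(-1, 290)))) = Mul(-3134, Add(Rational(181, 205), Mul(Mul(Add(-314, Rational(-159, 8)), Rational(-1, 211)), Rational(-1, 290)))) = Mul(-3134, Add(Rational(181, 205), Mul(Mul(Rational(-2671, 8), Rational(-1, 211)), Rational(-1, 290)))) = Mul(-3134, Add(Rational(181, 205), Mul(Rational(2671, 1688), Rational(-1, 290)))) = Mul(-3134, Add(Rational(181, 205), Rational(-2671, 489520))) = Mul(-3134, Rational(17611113, 20070320)) = Rational(-27596614071, 10035160)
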